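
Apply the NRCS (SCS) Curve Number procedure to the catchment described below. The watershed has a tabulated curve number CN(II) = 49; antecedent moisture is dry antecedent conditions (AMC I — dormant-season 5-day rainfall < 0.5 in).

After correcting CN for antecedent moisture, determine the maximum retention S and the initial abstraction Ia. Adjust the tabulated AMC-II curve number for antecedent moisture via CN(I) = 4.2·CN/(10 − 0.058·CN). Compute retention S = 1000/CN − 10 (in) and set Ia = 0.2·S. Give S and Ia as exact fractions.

S = 8500/343 in ≈ 24.781 in; Ia = 1700/343 in ≈ 4.956 in

Dry (AMC I): CN(I) = 4.2·49/(10 − 0.058·49) = (1029/5)/(3579/500) = 34300/1193 ≈ 28.751
Max retention: S = 1000/(34300/1193) − 10 = 8500/343 in (≈ 24.781 in)
Ia = 0.2S: 0.2·24.781 = 4.956 in (exactly 1700/343)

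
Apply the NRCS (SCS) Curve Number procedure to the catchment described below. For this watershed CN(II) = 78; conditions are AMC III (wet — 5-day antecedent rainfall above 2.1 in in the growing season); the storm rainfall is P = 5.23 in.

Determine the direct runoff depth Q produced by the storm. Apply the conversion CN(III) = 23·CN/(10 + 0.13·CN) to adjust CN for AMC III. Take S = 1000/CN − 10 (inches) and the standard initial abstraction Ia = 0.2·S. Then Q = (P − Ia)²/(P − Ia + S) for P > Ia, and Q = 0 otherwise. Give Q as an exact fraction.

Q = 199926131161/49974650700 in ≈ 4.001 in

Wet (AMC III): CN(III) = 23·78/(10 + 0.13·78) = 1794/(1007/50) = 89700/1007 ≈ 89.076
Retention S: 1000/CN − 10 with CN=89.076 → S = 1100/897 ≈ 1.226 in
Initial abstraction Ia = S/5 = (1100/897)/5 = 220/897 ≈ 0.245 in
Excess rainfall: 5.230 − 0.245 = 4.985 in; P > Ia so Q > 0
Runoff Q = (P−Ia)²/(P−Ia+S) = (4.985)²/(4.985+1.226) = 199926131161/49974650700 ≈ 4.001 in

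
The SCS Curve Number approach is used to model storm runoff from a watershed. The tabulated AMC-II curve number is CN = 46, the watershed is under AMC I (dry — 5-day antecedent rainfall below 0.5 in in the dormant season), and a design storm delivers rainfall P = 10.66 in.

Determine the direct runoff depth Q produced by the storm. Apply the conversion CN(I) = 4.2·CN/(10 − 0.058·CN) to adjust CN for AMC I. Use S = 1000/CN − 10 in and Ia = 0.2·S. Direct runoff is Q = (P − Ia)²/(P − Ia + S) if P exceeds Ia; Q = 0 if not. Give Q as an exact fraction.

Q = 1665700969/2139794650 in ≈ 0.778 in

Adjust CN=46 to AMC I: 4.2·46/(10 − 0.058·46) → (966/5) ÷ (1833/250) = 16100/611 ≈ 26.350
S = 1000/(16100/611) − 10 = 4500/161 in ≈ 27.950 in
Ia = 0.2S: 0.2·27.950 = 5.590 in (exactly 900/161)
Excess rainfall: 10.660 − 5.590 = 5.070 in; P > Ia so Q > 0
Q = (40813/8050)²/((40813/8050) + 4500/161) = (1665700969/64802500)/(265813/8050) = 1665700969/2139794650 in ≈ 0.778 in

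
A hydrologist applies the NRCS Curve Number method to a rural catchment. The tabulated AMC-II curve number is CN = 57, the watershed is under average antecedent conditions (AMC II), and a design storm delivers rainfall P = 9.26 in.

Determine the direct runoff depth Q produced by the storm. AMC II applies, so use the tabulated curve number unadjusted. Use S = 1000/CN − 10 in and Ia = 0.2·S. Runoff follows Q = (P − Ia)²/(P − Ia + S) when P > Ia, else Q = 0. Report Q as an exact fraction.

Average conditions: CN = 57 (no AMC adjustment).
Max retention: S = 1000/57 − 10 = 430/57 in (≈ 7.544 in)
Initial abstraction Ia = S/5 = (430/57)/5 = 86/57 ≈ 1.509 in
P − Ia = 9.260 − 1.509 = 22091/2850 ≈ 7.751 in (> 0, runoff occurs)
Q: (22091/2850)² ÷ (43591/2850) = 488012281/124234350 in (≈ 3.928 in)

Q = 488012281/124234350 in ≈ 3.928 in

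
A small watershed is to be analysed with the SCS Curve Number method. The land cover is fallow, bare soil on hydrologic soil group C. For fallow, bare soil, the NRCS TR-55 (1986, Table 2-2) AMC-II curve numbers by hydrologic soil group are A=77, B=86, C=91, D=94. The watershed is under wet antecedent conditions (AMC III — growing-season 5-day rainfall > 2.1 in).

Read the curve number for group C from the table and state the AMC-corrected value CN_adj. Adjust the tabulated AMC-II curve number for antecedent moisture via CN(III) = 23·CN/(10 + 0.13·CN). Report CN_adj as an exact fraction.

NRCS table: fallow, bare soil, soil group C → CN(II) = 91
Adjust CN=91 to AMC III: 23·91/(10 + 0.13·91) → 2093 ÷ (2183/100) = 209300/2183 ≈ 95.877

CN_adj = 209300/2183 ≈ 95.877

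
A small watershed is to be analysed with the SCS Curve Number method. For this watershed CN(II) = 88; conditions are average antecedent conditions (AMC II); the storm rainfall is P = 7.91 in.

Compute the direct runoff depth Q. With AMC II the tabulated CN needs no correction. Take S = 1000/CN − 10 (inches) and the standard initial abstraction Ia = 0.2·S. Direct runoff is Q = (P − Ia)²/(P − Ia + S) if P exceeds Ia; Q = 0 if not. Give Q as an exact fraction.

CN(II) = 88; AMC II needs no correction.
Max retention: S = 1000/88 − 10 = 15/11 in (≈ 1.364 in)
Ia = 0.2·(15/11) = 3/11 in ≈ 0.273 in
Since P=7.910 > Ia=0.273: effective rainfall P−Ia = 8401/1100 in
Q = (8401/1100)²/((8401/1100) + 15/11) = (70576801/1210000)/(9901/1100) = 70576801/10891100 in ≈ 6.480 in

Q = 70576801/10891100 in ≈ 6.480 in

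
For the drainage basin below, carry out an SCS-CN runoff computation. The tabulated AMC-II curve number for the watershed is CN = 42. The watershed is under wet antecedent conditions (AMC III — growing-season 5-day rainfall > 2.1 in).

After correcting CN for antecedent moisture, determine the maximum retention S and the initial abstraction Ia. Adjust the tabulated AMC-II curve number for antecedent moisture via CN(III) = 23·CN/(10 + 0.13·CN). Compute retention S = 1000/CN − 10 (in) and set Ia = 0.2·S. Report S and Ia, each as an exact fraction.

Wet (AMC III): CN(III) = 23·42/(10 + 0.13·42) = 966/(773/50) = 48300/773 ≈ 62.484
Retention S: 1000/CN − 10 with CN=62.484 → S = 2900/483 ≈ 6.004 in
Initial abstraction Ia = S/5 = (2900/483)/5 = 580/483 ≈ 1.201 in

S = 2900/483 in ≈ 6.004 in; Ia = 580/483 in ≈ 1.201 in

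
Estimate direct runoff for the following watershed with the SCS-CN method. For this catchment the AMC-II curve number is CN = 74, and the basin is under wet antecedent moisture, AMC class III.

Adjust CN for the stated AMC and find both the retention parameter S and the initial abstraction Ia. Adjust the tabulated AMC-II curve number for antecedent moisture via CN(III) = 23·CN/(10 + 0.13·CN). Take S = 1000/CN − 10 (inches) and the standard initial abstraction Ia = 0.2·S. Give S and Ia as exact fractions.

CN(III) from CN(II)=74: (23·74)/(10 + 0.13·74) = 85100/981 ≈ 86.748
S = 1000/(85100/981) − 10 = 1300/851 in ≈ 1.528 in
Ia = 0.2S: 0.2·1.528 = 0.306 in (exactly 260/851)

S = 1300/851 in ≈ 1.528 in; Ia = 260/851 in ≈ 0.306 in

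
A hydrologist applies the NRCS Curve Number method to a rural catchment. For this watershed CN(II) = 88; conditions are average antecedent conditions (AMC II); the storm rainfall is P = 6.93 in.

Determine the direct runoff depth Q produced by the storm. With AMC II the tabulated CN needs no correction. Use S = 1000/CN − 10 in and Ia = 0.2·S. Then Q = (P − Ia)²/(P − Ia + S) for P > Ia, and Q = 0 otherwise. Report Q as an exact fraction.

Q = 17875443/3235100 in ≈ 5.525 in

Average conditions: CN = 88 (no AMC adjustment).
S = 1000/88 − 10 = 15/11 in ≈ 1.364 in
Ia = 0.2·(15/11) = 3/11 in ≈ 0.273 in
Excess rainfall: 6.930 − 0.273 = 6.657 in; P > Ia so Q > 0
Runoff Q = (P−Ia)²/(P−Ia+S) = (6.657)²/(6.657+1.364) = 17875443/3235100 ≈ 5.525 in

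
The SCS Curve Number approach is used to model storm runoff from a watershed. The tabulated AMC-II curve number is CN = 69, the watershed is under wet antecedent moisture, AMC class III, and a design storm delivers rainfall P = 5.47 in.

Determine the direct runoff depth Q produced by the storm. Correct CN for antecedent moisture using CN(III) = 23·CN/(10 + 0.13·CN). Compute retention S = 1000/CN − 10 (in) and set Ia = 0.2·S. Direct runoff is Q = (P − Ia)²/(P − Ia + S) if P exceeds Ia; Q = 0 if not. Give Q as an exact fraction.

CN(III) from CN(II)=69: (23·69)/(10 + 0.13·69) = 158700/1897 ≈ 83.658
S = 1000/(158700/1897) − 10 = 3100/1587 in ≈ 1.953 in
Initial abstraction Ia = S/5 = (3100/1587)/5 = 620/1587 ≈ 0.391 in
Since P=5.470 > Ia=0.391: effective rainfall P−Ia = 806089/158700 in
Runoff Q = (P−Ia)²/(P−Ia+S) = (5.079)²/(5.079+1.953) = 649779475921/177123324300 ≈ 3.669 in

Q = 649779475921/177123324300 in ≈ 3.669 in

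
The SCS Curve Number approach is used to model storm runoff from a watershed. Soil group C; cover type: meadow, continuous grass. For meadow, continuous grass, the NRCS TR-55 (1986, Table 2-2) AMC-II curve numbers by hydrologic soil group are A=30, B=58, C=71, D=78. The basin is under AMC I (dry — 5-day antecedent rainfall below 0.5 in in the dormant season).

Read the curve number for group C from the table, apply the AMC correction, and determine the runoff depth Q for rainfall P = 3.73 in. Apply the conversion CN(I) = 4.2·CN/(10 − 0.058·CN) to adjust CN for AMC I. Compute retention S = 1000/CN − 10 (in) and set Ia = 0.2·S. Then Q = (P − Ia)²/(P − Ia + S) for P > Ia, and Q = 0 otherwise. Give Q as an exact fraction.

NRCS table: meadow, continuous grass, soil group C → CN(II) = 71
CN(I) from CN(II)=71: (4.2·71)/(10 − 0.058·71) = 149100/2941 ≈ 50.697
Max retention: S = 1000/(149100/2941) − 10 = 14500/1491 in (≈ 9.725 in)
Initial abstraction Ia = S/5 = (14500/1491)/5 = 2900/1491 ≈ 1.945 in
Excess rainfall: 3.730 − 1.945 = 1.785 in; P > Ia so Q > 0
Q = (266143/149100)²/((266143/149100) + 14500/1491) = (70832096449/22230810000)/(1716143/149100) = 70832096449/255876921300 in ≈ 0.277 in

Q = 70832096449/255876921300 in ≈ 0.277 in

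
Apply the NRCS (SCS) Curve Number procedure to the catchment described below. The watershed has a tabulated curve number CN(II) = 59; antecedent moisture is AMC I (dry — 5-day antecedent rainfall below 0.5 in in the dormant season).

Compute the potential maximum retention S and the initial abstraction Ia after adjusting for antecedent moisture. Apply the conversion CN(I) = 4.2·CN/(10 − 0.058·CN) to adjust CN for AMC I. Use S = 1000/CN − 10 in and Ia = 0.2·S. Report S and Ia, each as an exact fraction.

CN(I) from CN(II)=59: (4.2·59)/(10 − 0.058·59) = 123900/3289 ≈ 37.671
Max retention: S = 1000/(123900/3289) − 10 = 20500/1239 in (≈ 16.546 in)
Initial abstraction Ia = S/5 = (20500/1239)/5 = 4100/1239 ≈ 3.309 in

S = 20500/1239 in ≈ 16.546 in; Ia = 4100/1239 in ≈ 3.309 in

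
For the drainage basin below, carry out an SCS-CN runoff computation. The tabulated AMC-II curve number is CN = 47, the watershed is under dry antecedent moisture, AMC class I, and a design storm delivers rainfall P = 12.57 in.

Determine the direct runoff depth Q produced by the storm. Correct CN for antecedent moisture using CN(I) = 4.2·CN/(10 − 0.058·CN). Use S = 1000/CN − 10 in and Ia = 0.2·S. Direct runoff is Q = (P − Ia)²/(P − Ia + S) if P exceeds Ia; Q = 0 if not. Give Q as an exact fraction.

Q = 505036214281/331697043300 in ≈ 1.523 in

Adjust CN=47 to AMC I: 4.2·47/(10 − 0.058·47) → (987/5) ÷ (3637/500) = 98700/3637 ≈ 27.138
Max retention: S = 1000/(98700/3637) − 10 = 26500/987 in (≈ 26.849 in)
Ia = 0.2·(26500/987) = 5300/987 in ≈ 5.370 in
P − Ia = 12.570 − 5.370 = 710659/98700 ≈ 7.200 in (> 0, runoff occurs)
Q: (710659/98700)² ÷ (3360659/98700) = 505036214281/331697043300 in (≈ 1.523 in)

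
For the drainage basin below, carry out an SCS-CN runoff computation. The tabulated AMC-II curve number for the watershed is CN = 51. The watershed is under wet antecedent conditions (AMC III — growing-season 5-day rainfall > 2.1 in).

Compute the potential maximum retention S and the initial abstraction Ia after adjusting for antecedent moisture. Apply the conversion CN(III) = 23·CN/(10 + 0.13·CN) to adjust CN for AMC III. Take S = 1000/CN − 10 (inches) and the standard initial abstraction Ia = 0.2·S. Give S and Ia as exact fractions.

CN(III) from CN(II)=51: (23·51)/(10 + 0.13·51) = 117300/1663 ≈ 70.535
S = 1000/(117300/1663) − 10 = 4900/1173 in ≈ 4.177 in
Ia = 0.2·(4900/1173) = 980/1173 in ≈ 0.835 in

S = 4900/1173 in ≈ 4.177 in; Ia = 980/1173 in ≈ 0.835 in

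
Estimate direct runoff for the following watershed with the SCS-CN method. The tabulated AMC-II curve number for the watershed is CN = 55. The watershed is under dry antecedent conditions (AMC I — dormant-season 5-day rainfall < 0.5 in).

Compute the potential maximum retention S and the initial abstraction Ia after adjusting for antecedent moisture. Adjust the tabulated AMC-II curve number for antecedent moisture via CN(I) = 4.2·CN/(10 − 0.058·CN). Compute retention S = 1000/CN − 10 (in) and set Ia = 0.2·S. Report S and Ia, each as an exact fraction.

CN(I) from CN(II)=55: (4.2·55)/(10 − 0.058·55) = 7700/227 ≈ 33.921
S = 1000/(7700/227) − 10 = 1500/77 in ≈ 19.481 in
Initial abstraction Ia = S/5 = (1500/77)/5 = 300/77 ≈ 3.896 in

S = 1500/77 in ≈ 19.481 in; Ia = 300/77 in ≈ 3.896 in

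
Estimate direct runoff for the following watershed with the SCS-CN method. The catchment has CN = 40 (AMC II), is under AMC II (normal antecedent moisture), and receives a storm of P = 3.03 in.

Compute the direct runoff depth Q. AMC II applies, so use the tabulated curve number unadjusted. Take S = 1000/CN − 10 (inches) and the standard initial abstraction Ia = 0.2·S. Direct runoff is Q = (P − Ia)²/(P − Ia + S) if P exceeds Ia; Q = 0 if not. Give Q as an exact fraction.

Q = 1/16700 in ≈ 0.000 in

CN(II) = 40; AMC II needs no correction.
S = 1000/40 − 10 = 15 in ≈ 15.000 in
Ia = 0.2S: 0.2·15.000 = 3.000 in (exactly 3)
Since P=3.030 > Ia=3.000: effective rainfall P−Ia = 3/100 in
Runoff Q = (P−Ia)²/(P−Ia+S) = (0.030)²/(0.030+15.000) = 1/16700 ≈ 0.000 in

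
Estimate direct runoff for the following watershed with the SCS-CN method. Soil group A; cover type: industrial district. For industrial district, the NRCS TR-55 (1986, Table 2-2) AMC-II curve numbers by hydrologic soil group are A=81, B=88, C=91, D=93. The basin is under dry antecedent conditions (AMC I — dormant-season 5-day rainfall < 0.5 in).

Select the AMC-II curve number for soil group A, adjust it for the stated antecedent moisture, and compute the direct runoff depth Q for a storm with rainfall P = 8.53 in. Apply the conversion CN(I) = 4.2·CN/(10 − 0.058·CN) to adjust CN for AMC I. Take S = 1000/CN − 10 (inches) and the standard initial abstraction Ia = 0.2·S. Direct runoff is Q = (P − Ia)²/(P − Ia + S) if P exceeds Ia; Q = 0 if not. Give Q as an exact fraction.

NRCS table: industrial district, soil group A → CN(II) = 81
CN(I) from CN(II)=81: (4.2·81)/(10 − 0.058·81) = 170100/2651 ≈ 64.164
Retention S: 1000/CN − 10 with CN=64.164 → S = 9500/1701 ≈ 5.585 in
Initial abstraction Ia = S/5 = (9500/1701)/5 = 1900/1701 ≈ 1.117 in
Excess rainfall: 8.530 − 1.117 = 7.413 in; P > Ia so Q > 0
Runoff Q = (P−Ia)²/(P−Ia+S) = (7.413)²/(7.413+5.585) = 1590002468209/376083105300 ≈ 4.228 in

Q = 1590002468209/376083105300 in ≈ 4.228 in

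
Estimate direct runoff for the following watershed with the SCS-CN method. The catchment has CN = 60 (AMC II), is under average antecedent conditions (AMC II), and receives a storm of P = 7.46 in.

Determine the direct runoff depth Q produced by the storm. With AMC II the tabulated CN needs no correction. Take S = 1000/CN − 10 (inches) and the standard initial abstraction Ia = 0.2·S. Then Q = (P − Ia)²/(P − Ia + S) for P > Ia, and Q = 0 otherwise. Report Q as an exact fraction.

Q = 844561/287850 in ≈ 2.934 in

Average conditions: CN = 60 (no AMC adjustment).
Retention S: 1000/CN − 10 with CN=60.000 → S = 20/3 ≈ 6.667 in
Ia = 0.2·(20/3) = 4/3 in ≈ 1.333 in
Excess rainfall: 7.460 − 1.333 = 6.127 in; P > Ia so Q > 0
Q = (919/150)²/((919/150) + 20/3) = (844561/22500)/(1919/150) = 844561/287850 in ≈ 2.934 in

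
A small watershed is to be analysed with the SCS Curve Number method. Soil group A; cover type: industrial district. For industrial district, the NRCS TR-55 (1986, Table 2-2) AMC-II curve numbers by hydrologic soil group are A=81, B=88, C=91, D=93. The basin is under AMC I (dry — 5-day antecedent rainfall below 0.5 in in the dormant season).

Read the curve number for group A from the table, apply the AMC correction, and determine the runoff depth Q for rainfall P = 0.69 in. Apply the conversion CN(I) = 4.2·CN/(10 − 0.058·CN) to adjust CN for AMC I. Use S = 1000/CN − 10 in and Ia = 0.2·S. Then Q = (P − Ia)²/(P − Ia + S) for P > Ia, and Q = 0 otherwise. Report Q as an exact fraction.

Q = 0 in ≈ 0.000 in

NRCS table: industrial district, soil group A → CN(II) = 81
Dry (AMC I): CN(I) = 4.2·81/(10 − 0.058·81) = (1701/5)/(2651/500) = 170100/2651 ≈ 64.164
Retention S: 1000/CN − 10 with CN=64.164 → S = 9500/1701 ≈ 5.585 in
Ia = 0.2·(9500/1701) = 1900/1701 in ≈ 1.117 in
P = 0.690 ≤ Ia = 1.117 in: entire storm abstracted, Q = 0.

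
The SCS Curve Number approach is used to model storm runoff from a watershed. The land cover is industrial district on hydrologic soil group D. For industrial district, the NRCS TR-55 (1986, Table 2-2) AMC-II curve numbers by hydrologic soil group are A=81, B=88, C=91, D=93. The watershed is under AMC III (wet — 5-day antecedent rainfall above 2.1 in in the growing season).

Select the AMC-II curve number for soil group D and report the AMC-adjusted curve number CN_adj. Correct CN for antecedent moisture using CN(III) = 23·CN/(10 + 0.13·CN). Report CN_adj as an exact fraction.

CN_adj = 213900/2209 ≈ 96.831

NRCS table: industrial district, soil group D → CN(II) = 93
Wet (AMC III): CN(III) = 23·93/(10 + 0.13·93) = 2139/(2209/100) = 213900/2209 ≈ 96.831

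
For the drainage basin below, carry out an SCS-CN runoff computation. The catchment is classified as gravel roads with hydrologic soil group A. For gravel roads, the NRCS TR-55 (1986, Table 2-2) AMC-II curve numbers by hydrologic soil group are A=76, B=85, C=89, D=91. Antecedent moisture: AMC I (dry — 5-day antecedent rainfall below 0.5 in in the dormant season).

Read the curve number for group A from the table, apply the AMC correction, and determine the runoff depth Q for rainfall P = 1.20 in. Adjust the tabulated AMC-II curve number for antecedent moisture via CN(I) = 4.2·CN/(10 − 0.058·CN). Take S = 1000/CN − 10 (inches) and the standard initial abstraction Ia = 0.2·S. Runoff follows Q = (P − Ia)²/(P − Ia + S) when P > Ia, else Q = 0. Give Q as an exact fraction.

NRCS table: gravel roads, soil group A → CN(II) = 76
Dry (AMC I): CN(I) = 4.2·76/(10 − 0.058·76) = (1596/5)/(699/125) = 13300/233 ≈ 57.082
S = 1000/(13300/233) − 10 = 1000/133 in ≈ 7.519 in
Ia = 0.2S: 0.2·7.519 = 1.504 in (exactly 200/133)
P = 1.200 ≤ Ia = 1.504 in: entire storm abstracted, Q = 0.

Q = 0 in ≈ 0.000 in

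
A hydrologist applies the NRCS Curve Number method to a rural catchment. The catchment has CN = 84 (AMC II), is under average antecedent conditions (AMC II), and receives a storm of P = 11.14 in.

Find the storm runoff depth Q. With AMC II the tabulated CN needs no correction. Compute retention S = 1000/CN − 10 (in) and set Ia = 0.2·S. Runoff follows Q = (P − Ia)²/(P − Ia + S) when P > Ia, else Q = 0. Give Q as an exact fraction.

CN(II) = 84; AMC II needs no correction.
S = 1000/84 − 10 = 40/21 in ≈ 1.905 in
Ia = 0.2S: 0.2·1.905 = 0.381 in (exactly 8/21)
Since P=11.140 > Ia=0.381: effective rainfall P−Ia = 11297/1050 in
Runoff Q = (P−Ia)²/(P−Ia+S) = (10.759)²/(10.759+1.905) = 127622209/13961850 ≈ 9.141 in

Q = 127622209/13961850 in ≈ 9.141 in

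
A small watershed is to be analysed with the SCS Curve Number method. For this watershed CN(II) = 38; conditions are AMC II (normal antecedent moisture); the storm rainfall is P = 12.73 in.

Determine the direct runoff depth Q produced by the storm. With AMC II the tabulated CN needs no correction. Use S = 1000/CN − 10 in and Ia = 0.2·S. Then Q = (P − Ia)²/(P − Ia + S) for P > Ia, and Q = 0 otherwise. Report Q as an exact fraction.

AMC II — tabulated CN = 38 applies directly.
Retention S: 1000/CN − 10 with CN=38.000 → S = 310/19 ≈ 16.316 in
Ia = 0.2·(310/19) = 62/19 in ≈ 3.263 in
Excess rainfall: 12.730 − 3.263 = 9.467 in; P > Ia so Q > 0
Q: (17987/1900)² ÷ (48987/1900) = 323532169/93075300 in (≈ 3.476 in)

Q = 323532169/93075300 in ≈ 3.476 in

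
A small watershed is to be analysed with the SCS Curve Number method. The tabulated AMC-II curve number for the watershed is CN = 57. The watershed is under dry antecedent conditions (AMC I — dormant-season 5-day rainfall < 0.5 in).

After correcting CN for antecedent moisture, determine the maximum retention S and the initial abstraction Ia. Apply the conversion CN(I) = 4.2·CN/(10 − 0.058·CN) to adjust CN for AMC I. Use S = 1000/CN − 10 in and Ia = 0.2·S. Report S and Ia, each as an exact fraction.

S = 21500/1197 in ≈ 17.962 in; Ia = 4300/1197 in ≈ 3.592 in

Adjust CN=57 to AMC I: 4.2·57/(10 − 0.058·57) → (1197/5) ÷ (3347/500) = 119700/3347 ≈ 35.763
Retention S: 1000/CN − 10 with CN=35.763 → S = 21500/1197 ≈ 17.962 in
Ia = 0.2·(21500/1197) = 4300/1197 in ≈ 3.592 in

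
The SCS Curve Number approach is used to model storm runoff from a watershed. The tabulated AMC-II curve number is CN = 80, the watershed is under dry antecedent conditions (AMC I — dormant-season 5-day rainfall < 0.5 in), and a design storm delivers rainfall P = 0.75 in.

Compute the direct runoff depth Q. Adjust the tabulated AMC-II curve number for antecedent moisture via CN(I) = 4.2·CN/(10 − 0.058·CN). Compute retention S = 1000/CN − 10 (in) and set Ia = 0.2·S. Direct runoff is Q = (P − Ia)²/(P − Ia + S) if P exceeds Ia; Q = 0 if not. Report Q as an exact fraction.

Adjust CN=80 to AMC I: 4.2·80/(10 − 0.058·80) → 336 ÷ (134/25) = 4200/67 ≈ 62.687
Retention S: 1000/CN − 10 with CN=62.687 → S = 125/21 ≈ 5.952 in
Ia = 0.2S: 0.2·5.952 = 1.190 in (exactly 25/21)
P = 0.750 ≤ Ia = 1.190 in: entire storm abstracted, Q = 0.

Q = 0 in ≈ 0.000 in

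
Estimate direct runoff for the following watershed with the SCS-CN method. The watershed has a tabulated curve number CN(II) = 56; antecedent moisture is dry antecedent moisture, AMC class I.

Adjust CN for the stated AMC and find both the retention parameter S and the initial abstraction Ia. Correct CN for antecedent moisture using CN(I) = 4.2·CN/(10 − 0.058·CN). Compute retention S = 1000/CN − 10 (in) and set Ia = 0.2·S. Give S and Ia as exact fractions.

S = 2750/147 in ≈ 18.707 in; Ia = 550/147 in ≈ 3.741 in

Adjust CN=56 to AMC I: 4.2·56/(10 − 0.058·56) → (1176/5) ÷ (844/125) = 7350/211 ≈ 34.834
Retention S: 1000/CN − 10 with CN=34.834 → S = 2750/147 ≈ 18.707 in
Ia = 0.2S: 0.2·18.707 = 3.741 in (exactly 550/147)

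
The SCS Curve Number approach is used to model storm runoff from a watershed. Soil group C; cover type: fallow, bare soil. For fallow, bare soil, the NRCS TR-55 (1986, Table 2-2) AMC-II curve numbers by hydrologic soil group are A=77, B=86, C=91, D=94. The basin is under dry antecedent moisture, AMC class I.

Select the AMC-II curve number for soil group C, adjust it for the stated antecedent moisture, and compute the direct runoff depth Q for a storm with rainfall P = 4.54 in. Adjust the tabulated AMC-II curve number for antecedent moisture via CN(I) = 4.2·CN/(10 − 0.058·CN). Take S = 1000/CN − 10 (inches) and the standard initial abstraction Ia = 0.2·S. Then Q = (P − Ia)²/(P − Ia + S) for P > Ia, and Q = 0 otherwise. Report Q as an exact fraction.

Q = 16795900801/6516478150 in ≈ 2.577 in

NRCS table: fallow, bare soil, soil group C → CN(II) = 91
Adjust CN=91 to AMC I: 4.2·91/(10 − 0.058·91) → (1911/5) ÷ (2361/500) = 63700/787 ≈ 80.940
Retention S: 1000/CN − 10 with CN=80.940 → S = 1500/637 ≈ 2.355 in
Ia = 0.2S: 0.2·2.355 = 0.471 in (exactly 300/637)
P − Ia = 4.540 − 0.471 = 129599/31850 ≈ 4.069 in (> 0, runoff occurs)
Q: (129599/31850)² ÷ (204599/31850) = 16795900801/6516478150 in (≈ 2.577 in)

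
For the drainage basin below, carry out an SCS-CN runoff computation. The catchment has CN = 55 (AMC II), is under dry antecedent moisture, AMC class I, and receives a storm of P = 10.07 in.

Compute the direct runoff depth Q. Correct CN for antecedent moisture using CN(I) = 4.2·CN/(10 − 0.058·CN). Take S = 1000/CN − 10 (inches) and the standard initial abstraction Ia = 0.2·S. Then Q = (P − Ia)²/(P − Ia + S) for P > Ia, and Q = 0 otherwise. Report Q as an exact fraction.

Dry (AMC I): CN(I) = 4.2·55/(10 − 0.058·55) = 231/(681/100) = 7700/227 ≈ 33.921
S = 1000/(7700/227) − 10 = 1500/77 in ≈ 19.481 in
Ia = 0.2·(1500/77) = 300/77 in ≈ 3.896 in
Excess rainfall: 10.070 − 3.896 = 6.174 in; P > Ia so Q > 0
Q = (47539/7700)²/((47539/7700) + 1500/77) = (2259956521/59290000)/(197539/7700) = 2259956521/1521050300 in ≈ 1.486 in

Q = 2259956521/1521050300 in ≈ 1.486 in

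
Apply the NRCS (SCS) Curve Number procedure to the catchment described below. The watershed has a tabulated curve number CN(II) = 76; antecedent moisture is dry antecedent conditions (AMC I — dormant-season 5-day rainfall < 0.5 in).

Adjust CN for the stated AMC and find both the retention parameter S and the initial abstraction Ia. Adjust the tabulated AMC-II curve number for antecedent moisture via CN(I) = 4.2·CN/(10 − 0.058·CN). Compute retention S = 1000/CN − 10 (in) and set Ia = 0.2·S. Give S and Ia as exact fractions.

Dry (AMC I): CN(I) = 4.2·76/(10 − 0.058·76) = (1596/5)/(699/125) = 13300/233 ≈ 57.082
S = 1000/(13300/233) − 10 = 1000/133 in ≈ 7.519 in
Ia = 0.2·(1000/133) = 200/133 in ≈ 1.504 in

S = 1000/133 in ≈ 7.519 in; Ia = 200/133 in ≈ 1.504 in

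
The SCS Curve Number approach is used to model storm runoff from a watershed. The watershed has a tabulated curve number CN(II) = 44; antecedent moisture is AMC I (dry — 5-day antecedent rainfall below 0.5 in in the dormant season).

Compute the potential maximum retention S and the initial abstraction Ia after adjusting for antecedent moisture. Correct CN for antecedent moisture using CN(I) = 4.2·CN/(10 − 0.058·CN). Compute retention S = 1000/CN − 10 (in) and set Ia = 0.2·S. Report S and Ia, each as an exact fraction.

S = 1000/33 in ≈ 30.303 in; Ia = 200/33 in ≈ 6.061 in

Dry (AMC I): CN(I) = 4.2·44/(10 − 0.058·44) = (924/5)/(931/125) = 3300/133 ≈ 24.812
Retention S: 1000/CN − 10 with CN=24.812 → S = 1000/33 ≈ 30.303 in
Initial abstraction Ia = S/5 = (1000/33)/5 = 200/33 ≈ 6.061 in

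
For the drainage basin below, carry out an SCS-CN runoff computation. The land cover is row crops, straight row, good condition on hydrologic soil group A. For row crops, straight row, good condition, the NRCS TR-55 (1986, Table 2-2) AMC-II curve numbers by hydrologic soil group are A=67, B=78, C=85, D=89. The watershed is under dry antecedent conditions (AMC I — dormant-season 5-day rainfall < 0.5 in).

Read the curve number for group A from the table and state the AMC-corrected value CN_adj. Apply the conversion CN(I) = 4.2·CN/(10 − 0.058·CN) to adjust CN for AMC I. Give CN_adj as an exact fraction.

CN_adj = 46900/1019 ≈ 46.026

NRCS table: row crops, straight row, good condition, soil group A → CN(II) = 67
Adjust CN=67 to AMC I: 4.2·67/(10 − 0.058·67) → (1407/5) ÷ (3057/500) = 46900/1019 ≈ 46.026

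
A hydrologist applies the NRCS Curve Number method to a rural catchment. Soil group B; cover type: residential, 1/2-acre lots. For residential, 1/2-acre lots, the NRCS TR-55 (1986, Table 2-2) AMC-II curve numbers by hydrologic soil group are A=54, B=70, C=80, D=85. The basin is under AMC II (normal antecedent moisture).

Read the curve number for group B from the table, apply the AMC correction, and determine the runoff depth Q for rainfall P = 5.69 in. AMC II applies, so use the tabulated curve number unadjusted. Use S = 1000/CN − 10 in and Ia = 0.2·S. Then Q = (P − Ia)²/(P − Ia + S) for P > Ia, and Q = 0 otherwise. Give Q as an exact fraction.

Q = 11444689/4468100 in ≈ 2.561 in

NRCS table: residential, 1/2-acre lots, soil group B → CN(II) = 70
Average conditions: CN = 70 (no AMC adjustment).
S = 1000/70 − 10 = 30/7 in ≈ 4.286 in
Initial abstraction Ia = S/5 = (30/7)/5 = 6/7 ≈ 0.857 in
Excess rainfall: 5.690 − 0.857 = 4.833 in; P > Ia so Q > 0
Q = (3383/700)²/((3383/700) + 30/7) = (11444689/490000)/(6383/700) = 11444689/4468100 in ≈ 2.561 in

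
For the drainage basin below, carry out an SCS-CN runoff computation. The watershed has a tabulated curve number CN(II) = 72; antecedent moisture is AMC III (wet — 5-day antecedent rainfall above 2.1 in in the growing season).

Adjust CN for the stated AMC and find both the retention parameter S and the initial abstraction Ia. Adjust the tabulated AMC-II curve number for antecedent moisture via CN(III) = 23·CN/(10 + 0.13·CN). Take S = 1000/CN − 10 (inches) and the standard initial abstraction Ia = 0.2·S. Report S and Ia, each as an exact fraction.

S = 350/207 in ≈ 1.691 in; Ia = 70/207 in ≈ 0.338 in

CN(III) from CN(II)=72: (23·72)/(10 + 0.13·72) = 10350/121 ≈ 85.537
Retention S: 1000/CN − 10 with CN=85.537 → S = 350/207 ≈ 1.691 in
Ia = 0.2·(350/207) = 70/207 in ≈ 0.338 in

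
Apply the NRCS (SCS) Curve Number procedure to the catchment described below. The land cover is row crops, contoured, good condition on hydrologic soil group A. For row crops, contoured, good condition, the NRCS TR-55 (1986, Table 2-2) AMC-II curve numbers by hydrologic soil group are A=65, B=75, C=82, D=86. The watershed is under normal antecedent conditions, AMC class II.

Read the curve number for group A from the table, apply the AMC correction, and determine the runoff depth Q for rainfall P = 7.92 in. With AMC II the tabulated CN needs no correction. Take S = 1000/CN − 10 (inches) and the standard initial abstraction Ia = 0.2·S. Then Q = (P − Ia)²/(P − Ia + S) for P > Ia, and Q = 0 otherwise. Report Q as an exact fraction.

NRCS table: row crops, contoured, good condition, soil group A → CN(II) = 65
Average conditions: CN = 65 (no AMC adjustment).
Retention S: 1000/CN − 10 with CN=65.000 → S = 70/13 ≈ 5.385 in
Ia = 0.2S: 0.2·5.385 = 1.077 in (exactly 14/13)
Excess rainfall: 7.920 − 1.077 = 6.843 in; P > Ia so Q > 0
Q = (2224/325)²/((2224/325) + 70/13) = (4946176/105625)/(3974/325) = 2473088/645775 in ≈ 3.830 in

Q = 2473088/645775 in ≈ 3.830 in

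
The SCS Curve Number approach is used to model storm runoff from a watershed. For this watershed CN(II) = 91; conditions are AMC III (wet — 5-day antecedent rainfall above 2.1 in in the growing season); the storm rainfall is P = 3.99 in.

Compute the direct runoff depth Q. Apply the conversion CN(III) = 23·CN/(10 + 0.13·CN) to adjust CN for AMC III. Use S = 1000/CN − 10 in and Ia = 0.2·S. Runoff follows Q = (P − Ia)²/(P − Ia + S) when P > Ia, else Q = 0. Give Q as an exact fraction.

Wet (AMC III): CN(III) = 23·91/(10 + 0.13·91) = 2093/(2183/100) = 209300/2183 ≈ 95.877
Retention S: 1000/CN − 10 with CN=95.877 → S = 900/2093 ≈ 0.430 in
Ia = 0.2S: 0.2·0.430 = 0.086 in (exactly 180/2093)
P − Ia = 3.990 − 0.086 = 817107/209300 ≈ 3.904 in (> 0, runoff occurs)
Q = (817107/209300)²/((817107/209300) + 900/2093) = (667663849449/43806490000)/(907107/209300) = 222554616483/63285831700 in ≈ 3.517 in

Q = 222554616483/63285831700 in ≈ 3.517 in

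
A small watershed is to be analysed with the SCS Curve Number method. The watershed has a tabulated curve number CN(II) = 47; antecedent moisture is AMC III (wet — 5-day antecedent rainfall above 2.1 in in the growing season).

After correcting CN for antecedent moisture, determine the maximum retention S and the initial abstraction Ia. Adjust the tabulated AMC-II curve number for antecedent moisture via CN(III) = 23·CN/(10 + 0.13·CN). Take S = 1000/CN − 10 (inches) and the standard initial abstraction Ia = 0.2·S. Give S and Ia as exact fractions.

Wet (AMC III): CN(III) = 23·47/(10 + 0.13·47) = 1081/(1611/100) = 108100/1611 ≈ 67.101
Max retention: S = 1000/(108100/1611) − 10 = 5300/1081 in (≈ 4.903 in)
Initial abstraction Ia = S/5 = (5300/1081)/5 = 1060/1081 ≈ 0.981 in

S = 5300/1081 in ≈ 4.903 in; Ia = 1060/1081 in ≈ 0.981 in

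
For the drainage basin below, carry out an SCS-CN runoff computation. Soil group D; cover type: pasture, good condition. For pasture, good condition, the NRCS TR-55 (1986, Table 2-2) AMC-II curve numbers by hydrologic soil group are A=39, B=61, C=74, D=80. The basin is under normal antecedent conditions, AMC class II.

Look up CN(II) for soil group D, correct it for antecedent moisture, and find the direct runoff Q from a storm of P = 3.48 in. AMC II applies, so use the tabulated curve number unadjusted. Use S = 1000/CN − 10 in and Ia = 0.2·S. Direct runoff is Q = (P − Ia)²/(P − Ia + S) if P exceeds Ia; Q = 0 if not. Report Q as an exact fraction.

NRCS table: pasture, good condition, soil group D → CN(II) = 80
CN(II) = 80; AMC II needs no correction.
S = 1000/80 − 10 = 5/2 in ≈ 2.500 in
Ia = 0.2·(5/2) = 1/2 in ≈ 0.500 in
P − Ia = 3.480 − 0.500 = 149/50 ≈ 2.980 in (> 0, runoff occurs)
Q = (149/50)²/((149/50) + 5/2) = (22201/2500)/(137/25) = 22201/13700 in ≈ 1.621 in

Q = 22201/13700 in ≈ 1.621 in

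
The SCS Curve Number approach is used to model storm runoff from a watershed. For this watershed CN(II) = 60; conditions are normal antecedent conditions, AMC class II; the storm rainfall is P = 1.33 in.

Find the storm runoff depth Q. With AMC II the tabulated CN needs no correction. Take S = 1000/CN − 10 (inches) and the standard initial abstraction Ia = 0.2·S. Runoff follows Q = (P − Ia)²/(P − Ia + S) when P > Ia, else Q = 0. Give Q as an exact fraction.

Average conditions: CN = 60 (no AMC adjustment).
Retention S: 1000/CN − 10 with CN=60.000 → S = 20/3 ≈ 6.667 in
Initial abstraction Ia = S/5 = (20/3)/5 = 4/3 ≈ 1.333 in
P = 1.330 ≤ Ia = 1.333 in: entire storm abstracted, Q = 0.

Q = 0 in ≈ 0.000 in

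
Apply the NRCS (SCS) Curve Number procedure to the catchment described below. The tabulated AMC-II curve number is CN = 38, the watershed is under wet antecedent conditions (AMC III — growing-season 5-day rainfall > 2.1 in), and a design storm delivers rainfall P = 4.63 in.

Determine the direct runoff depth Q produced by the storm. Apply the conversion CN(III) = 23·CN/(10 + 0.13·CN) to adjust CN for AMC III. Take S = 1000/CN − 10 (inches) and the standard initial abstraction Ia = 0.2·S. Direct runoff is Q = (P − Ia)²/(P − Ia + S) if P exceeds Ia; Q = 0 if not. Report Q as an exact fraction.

Wet (AMC III): CN(III) = 23·38/(10 + 0.13·38) = 874/(747/50) = 43700/747 ≈ 58.501
Max retention: S = 1000/(43700/747) − 10 = 3100/437 in (≈ 7.094 in)
Initial abstraction Ia = S/5 = (3100/437)/5 = 620/437 ≈ 1.419 in
Since P=4.630 > Ia=1.419: effective rainfall P−Ia = 140331/43700 in
Q: (140331/43700)² ÷ (450331/43700) = 19692789561/19679464700 in (≈ 1.001 in)

Q = 19692789561/19679464700 in ≈ 1.001 in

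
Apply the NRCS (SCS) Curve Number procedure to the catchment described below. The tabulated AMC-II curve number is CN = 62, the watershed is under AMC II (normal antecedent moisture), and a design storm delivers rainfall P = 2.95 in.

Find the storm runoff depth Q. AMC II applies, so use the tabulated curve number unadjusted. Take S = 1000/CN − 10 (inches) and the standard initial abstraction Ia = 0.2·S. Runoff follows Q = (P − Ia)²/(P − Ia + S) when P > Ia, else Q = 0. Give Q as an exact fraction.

Average conditions: CN = 62 (no AMC adjustment).
S = 1000/62 − 10 = 190/31 in ≈ 6.129 in
Ia = 0.2·(190/31) = 38/31 in ≈ 1.226 in
Excess rainfall: 2.950 − 1.226 = 1.724 in; P > Ia so Q > 0
Q = (1069/620)²/((1069/620) + 190/31) = (1142761/384400)/(4869/620) = 1142761/3018780 in ≈ 0.379 in

Q = 1142761/3018780 in ≈ 0.379 in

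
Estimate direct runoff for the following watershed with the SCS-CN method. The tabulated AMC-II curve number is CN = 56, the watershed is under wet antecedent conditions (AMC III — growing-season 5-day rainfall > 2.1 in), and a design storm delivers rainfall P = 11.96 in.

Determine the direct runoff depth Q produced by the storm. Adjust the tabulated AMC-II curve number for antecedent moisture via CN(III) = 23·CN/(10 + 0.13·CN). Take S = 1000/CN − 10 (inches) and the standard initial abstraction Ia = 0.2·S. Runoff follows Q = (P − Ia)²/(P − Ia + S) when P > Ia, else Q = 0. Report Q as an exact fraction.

Adjust CN=56 to AMC III: 23·56/(10 + 0.13·56) → 1288 ÷ (432/25) = 4025/54 ≈ 74.537
Retention S: 1000/CN − 10 with CN=74.537 → S = 550/161 ≈ 3.416 in
Initial abstraction Ia = S/5 = (550/161)/5 = 110/161 ≈ 0.683 in
Since P=11.960 > Ia=0.683: effective rainfall P−Ia = 45389/4025 in
Q = (45389/4025)²/((45389/4025) + 550/161) = (2060161321/16200625)/(59139/4025) = 2060161321/238034475 in ≈ 8.655 in

Q = 2060161321/238034475 in ≈ 8.655 in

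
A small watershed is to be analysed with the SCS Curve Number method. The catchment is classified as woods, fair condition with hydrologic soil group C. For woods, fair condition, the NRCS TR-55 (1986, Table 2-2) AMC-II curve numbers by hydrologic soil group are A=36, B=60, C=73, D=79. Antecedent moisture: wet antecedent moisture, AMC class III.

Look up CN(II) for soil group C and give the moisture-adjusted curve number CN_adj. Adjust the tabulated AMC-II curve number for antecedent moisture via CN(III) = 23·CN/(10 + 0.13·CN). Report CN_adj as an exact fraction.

CN_adj = 167900/1949 ≈ 86.147

NRCS table: woods, fair condition, soil group C → CN(II) = 73
CN(III) from CN(II)=73: (23·73)/(10 + 0.13·73) = 167900/1949 ≈ 86.147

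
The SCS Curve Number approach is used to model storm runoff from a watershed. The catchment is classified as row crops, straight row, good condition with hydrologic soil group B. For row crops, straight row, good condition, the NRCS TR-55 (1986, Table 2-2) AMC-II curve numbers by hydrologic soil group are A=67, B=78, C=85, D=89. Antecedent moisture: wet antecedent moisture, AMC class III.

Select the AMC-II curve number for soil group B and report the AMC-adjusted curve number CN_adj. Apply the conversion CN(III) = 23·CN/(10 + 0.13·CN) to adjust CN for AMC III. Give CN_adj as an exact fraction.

NRCS table: row crops, straight row, good condition, soil group B → CN(II) = 78
CN(III) from CN(II)=78: (23·78)/(10 + 0.13·78) = 89700/1007 ≈ 89.076

CN_adj = 89700/1007 ≈ 89.076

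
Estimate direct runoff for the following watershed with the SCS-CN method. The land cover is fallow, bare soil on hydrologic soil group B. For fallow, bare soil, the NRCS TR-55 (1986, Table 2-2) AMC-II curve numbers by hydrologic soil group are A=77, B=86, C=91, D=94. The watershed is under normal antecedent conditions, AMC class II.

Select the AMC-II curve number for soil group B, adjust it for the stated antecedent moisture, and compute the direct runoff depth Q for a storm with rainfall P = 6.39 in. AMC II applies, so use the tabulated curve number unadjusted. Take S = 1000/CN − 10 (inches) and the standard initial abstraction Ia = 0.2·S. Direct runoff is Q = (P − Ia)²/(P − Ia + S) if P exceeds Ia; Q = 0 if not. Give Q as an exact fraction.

Q = 680009929/142231100 in ≈ 4.781 in

NRCS table: fallow, bare soil, soil group B → CN(II) = 86
CN(II) = 86; AMC II needs no correction.
Max retention: S = 1000/86 − 10 = 70/43 in (≈ 1.628 in)
Initial abstraction Ia = S/5 = (70/43)/5 = 14/43 ≈ 0.326 in
P − Ia = 6.390 − 0.326 = 26077/4300 ≈ 6.064 in (> 0, runoff occurs)
Q = (26077/4300)²/((26077/4300) + 70/43) = (680009929/18490000)/(33077/4300) = 680009929/142231100 in ≈ 4.781 in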